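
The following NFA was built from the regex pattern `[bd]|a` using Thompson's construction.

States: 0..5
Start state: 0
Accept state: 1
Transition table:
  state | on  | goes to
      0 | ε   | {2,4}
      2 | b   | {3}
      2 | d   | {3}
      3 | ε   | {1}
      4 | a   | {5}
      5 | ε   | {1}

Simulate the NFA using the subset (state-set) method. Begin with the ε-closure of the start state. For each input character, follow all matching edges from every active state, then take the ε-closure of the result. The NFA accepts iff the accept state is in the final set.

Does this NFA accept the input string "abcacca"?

Answer: REJECT

Trace:
S₀ = ε-closure({0}) = {0,2,4}
'a' @ 1: {1,5}  ✓accept
'b' @ 2: {}  — state set empty
rest 'cacca' ignored (set empty)
final: {}; accept 1 not in set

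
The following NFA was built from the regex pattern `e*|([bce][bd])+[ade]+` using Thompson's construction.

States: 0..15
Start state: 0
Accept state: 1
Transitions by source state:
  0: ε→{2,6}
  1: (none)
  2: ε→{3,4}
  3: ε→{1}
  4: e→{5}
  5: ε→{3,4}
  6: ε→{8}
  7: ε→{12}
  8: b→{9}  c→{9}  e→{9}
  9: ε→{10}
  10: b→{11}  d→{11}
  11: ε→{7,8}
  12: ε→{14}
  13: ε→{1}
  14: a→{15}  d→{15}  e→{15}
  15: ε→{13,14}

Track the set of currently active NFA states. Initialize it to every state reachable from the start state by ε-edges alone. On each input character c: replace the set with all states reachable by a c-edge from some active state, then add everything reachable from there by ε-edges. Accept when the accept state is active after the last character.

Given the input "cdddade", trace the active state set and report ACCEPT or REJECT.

S₀ = ε-closure({0}) = {0,1,2,3,4,6,8}
'c' @ 1: {9,10}
'd' @ 2: {7,8,11,12,14}
'd' @ 3: {1,13,14,15}  (accept∈set)
'd' @ 4: {1,13,14,15}  (accept∈set)
'a' @ 5: {1,13,14,15}  (accept∈set)
'd' @ 6: {1,13,14,15}  (accept∈set)
'e' @ 7: {1,13,14,15}  (accept∈set)
final: {1,13,14,15}; accept 1 in set

Answer: ACCEPT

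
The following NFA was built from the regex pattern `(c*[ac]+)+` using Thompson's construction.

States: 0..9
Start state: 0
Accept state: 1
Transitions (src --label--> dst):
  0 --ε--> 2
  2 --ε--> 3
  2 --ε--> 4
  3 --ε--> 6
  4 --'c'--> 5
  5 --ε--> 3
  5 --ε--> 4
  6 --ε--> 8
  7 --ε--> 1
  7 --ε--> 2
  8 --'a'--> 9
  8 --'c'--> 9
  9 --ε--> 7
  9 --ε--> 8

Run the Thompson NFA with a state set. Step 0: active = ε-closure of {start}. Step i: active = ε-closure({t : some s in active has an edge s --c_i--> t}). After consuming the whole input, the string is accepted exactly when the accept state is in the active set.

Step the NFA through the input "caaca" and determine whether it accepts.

start: ε-closure({0}) = {0,2,3,4,6,8}
'c' @ 1: {1,2,3,4,5,6,7,8,9}  ✓accept
'a' @ 2: {1,2,3,4,6,7,8,9}  ✓accept
'a' @ 3: {1,2,3,4,6,7,8,9}  ✓accept
'c' @ 4: {1,2,3,4,5,6,7,8,9}  ✓accept
'a' @ 5: {1,2,3,4,6,7,8,9}  ✓accept
final: {1,2,3,4,6,7,8,9}; accept 1 in set

Answer: ACCEPT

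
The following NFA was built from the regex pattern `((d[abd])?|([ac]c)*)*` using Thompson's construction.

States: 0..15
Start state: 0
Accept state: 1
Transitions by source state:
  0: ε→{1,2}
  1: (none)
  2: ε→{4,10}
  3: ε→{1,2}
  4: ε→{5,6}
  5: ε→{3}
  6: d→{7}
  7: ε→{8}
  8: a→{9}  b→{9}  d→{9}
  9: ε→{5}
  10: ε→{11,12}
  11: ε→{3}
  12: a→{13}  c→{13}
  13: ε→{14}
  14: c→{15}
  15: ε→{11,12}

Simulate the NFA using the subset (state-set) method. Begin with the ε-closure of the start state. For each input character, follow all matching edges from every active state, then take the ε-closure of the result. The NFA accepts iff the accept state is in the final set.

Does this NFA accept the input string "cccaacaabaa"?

start: ε-closure({0}) = {0,1,2,3,4,5,6,10,11,12}
'c' @ 1: {13,14}
'c' @ 2: {1,2,3,4,5,6,10,11,12,15}  ✓accept
'c' @ 3: {13,14}
'a' @ 4: {}  — no active states
rest 'acaabaa' ignored (set empty)
end set {} — state 1 not in

Answer: REJECT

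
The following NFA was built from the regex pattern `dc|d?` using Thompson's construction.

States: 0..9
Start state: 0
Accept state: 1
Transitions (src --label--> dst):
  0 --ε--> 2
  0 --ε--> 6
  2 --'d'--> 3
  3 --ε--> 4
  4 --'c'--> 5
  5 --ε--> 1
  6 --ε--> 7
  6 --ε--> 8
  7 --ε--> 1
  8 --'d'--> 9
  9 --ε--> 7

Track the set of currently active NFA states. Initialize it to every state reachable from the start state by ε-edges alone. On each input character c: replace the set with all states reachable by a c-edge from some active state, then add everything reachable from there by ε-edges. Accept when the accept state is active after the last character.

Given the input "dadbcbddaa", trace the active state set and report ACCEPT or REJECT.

Answer: REJECT

Derivation:
S₀ = ε-closure({0}) = {0,1,2,6,7,8}
'd' @ 1: {1,3,4,7,9}  [accepting]
'a' @ 2: {}  — state set empty
rest 'dbcbddaa' ignored (set empty)
final: {}; accept 1 not in set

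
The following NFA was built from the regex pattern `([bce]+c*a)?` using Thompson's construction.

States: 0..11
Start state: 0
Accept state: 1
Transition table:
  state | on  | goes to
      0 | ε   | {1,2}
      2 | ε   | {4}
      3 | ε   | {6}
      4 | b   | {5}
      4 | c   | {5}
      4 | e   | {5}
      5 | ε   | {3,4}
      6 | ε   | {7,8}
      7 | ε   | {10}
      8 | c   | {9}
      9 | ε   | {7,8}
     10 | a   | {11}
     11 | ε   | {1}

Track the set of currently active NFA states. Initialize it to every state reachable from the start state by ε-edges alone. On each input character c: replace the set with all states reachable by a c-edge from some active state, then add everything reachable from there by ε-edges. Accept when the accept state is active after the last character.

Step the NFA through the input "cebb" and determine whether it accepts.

Answer: REJECT

Trace:
S₀ = ε-closure({0}) = {0,1,2,4}
'c' @ 1: {3,4,5,6,7,8,10}
'e' @ 2: {3,4,5,6,7,8,10}
'b' @ 3: {3,4,5,6,7,8,10}
'b' @ 4: {3,4,5,6,7,8,10}
after full input: {3,4,5,6,7,8,10}  (accept=1 not in)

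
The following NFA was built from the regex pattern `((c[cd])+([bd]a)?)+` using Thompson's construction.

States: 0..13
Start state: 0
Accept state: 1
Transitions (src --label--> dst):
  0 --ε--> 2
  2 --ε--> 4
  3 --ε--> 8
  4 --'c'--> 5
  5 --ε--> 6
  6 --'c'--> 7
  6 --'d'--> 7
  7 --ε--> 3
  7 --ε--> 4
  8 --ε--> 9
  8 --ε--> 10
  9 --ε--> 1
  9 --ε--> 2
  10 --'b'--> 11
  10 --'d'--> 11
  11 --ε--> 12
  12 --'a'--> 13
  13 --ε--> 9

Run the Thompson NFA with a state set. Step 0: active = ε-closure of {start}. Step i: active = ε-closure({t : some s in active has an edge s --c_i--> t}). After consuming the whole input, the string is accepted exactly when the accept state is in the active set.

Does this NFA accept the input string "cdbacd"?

Answer: ACCEPT

Steps:
start: ε-closure({0}) = {0,2,4}
'c' @ 1: {5,6}
'd' @ 2: {1,2,3,4,7,8,9,10}  [accepting]
'b' @ 3: {11,12}
'a' @ 4: {1,2,4,9,13}  [accepting]
'c' @ 5: {5,6}
'd' @ 6: {1,2,3,4,7,8,9,10}  [accepting]
final: {1,2,3,4,7,8,9,10}; accept 1 in set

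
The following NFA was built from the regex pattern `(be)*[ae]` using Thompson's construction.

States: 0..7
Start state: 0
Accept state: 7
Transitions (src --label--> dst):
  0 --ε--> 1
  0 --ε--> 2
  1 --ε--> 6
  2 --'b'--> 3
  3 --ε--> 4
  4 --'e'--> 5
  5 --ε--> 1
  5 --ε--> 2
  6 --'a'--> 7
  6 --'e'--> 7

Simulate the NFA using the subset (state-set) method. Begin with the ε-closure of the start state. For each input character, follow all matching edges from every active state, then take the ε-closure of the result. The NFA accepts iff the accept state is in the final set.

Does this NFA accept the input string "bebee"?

start: ε-closure({0}) = {0,1,2,6}
'b' @ 1: {3,4}
'e' @ 2: {1,2,5,6}
'b' @ 3: {3,4}
'e' @ 4: {1,2,5,6}
'e' @ 5: {7}  [accepting]
end set {7} — state 7 in

Answer: ACCEPT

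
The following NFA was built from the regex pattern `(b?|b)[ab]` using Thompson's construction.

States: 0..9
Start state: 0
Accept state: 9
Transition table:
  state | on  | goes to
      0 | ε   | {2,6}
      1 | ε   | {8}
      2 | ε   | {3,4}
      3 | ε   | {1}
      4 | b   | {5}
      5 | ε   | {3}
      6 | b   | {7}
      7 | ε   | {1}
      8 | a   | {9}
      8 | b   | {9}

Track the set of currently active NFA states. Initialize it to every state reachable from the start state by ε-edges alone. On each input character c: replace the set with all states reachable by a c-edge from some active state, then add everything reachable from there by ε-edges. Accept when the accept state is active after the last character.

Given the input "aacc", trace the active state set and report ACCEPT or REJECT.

initial (ε-close {0}): {0,1,2,3,4,6,8}
'a' @ 1: {9}  ✓accept
'a' @ 2: {}  — no active states
rest 'cc' ignored (set empty)
final: {}; accept 9 not in set

Answer: REJECT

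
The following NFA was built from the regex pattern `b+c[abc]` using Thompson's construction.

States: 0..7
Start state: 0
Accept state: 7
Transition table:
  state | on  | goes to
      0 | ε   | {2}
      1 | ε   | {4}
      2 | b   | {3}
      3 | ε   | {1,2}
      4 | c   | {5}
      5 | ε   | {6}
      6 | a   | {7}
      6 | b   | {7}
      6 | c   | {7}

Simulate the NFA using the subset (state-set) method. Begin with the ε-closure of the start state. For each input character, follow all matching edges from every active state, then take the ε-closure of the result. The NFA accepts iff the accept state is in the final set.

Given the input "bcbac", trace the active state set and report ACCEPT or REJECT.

S₀ = ε-closure({0}) = {0,2}
'b' @ 1: {1,2,3,4}
'c' @ 2: {5,6}
'b' @ 3: {7}  (accept∈set)
'a' @ 4: {}  — no active states
rest 'c' ignored (set empty)
end set {} — state 7 not in

Answer: REJECT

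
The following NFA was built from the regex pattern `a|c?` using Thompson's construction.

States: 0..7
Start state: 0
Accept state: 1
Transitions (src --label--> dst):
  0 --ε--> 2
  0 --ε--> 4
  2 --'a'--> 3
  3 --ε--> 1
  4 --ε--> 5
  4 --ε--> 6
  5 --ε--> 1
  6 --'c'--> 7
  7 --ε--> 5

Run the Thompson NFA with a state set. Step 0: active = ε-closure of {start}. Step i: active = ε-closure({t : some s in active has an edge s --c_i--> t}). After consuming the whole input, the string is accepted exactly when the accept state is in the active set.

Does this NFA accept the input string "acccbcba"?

Answer: REJECT

Trace:
initial (ε-close {0}): {0,1,2,4,5,6}
'a' @ 1: {1,3}  [accepting]
'c' @ 2: {}  — no active states
rest 'ccbcba' ignored (set empty)
after full input: {}  (accept=1 not in)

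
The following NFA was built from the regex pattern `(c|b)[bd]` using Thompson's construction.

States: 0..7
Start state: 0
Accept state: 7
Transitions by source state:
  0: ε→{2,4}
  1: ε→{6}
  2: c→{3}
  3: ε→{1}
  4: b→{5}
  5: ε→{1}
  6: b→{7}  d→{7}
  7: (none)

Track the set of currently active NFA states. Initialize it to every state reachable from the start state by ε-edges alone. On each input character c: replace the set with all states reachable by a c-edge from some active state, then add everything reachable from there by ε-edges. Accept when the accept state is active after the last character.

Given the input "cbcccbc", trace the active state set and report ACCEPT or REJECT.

Answer: REJECT

Steps:
start: ε-closure({0}) = {0,2,4}
'c' @ 1: {1,3,6}
'b' @ 2: {7}  [accepting]
'c' @ 3: {}  — dead — no transitions
rest 'ccbc' ignored (set empty)
end set {} — state 7 not in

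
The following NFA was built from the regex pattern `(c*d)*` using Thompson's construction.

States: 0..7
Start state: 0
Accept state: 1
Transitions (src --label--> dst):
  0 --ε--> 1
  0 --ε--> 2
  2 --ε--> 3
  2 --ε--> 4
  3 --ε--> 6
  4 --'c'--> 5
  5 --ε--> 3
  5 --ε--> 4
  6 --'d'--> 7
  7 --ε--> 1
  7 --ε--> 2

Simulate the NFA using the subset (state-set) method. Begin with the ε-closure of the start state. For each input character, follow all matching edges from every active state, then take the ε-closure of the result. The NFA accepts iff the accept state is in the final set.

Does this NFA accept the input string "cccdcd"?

S₀ = ε-closure({0}) = {0,1,2,3,4,6}
'c' @ 1: {3,4,5,6}
'c' @ 2: {3,4,5,6}
'c' @ 3: {3,4,5,6}
'd' @ 4: {1,2,3,4,6,7}  (accept∈set)
'c' @ 5: {3,4,5,6}
'd' @ 6: {1,2,3,4,6,7}  (accept∈set)
after full input: {1,2,3,4,6,7}  (accept=1 in)

Answer: ACCEPT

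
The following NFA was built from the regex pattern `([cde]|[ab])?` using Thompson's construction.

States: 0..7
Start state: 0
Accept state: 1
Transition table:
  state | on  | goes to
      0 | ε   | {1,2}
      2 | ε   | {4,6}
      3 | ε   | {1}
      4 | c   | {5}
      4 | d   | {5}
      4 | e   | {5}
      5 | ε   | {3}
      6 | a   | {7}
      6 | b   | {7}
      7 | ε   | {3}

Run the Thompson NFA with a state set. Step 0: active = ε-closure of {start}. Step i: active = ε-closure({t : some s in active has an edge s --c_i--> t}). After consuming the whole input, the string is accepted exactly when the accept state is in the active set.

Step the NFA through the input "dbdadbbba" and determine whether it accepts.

Answer: REJECT

Steps:
start: ε-closure({0}) = {0,1,2,4,6}
'd' @ 1: {1,3,5}  (accept∈set)
'b' @ 2: {}  — no active states
rest 'dadbbba' ignored (set empty)
final: {}; accept 1 not in set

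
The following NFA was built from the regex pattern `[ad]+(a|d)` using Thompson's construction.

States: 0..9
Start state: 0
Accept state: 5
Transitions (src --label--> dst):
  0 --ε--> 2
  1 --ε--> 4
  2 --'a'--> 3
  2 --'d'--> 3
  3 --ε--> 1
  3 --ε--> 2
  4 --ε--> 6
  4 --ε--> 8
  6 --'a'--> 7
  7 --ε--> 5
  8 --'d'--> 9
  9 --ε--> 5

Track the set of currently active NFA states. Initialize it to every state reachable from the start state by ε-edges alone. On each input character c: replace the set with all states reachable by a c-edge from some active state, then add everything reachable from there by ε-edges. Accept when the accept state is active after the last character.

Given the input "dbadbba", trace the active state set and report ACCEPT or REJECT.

S₀ = ε-closure({0}) = {0,2}
'd' @ 1: {1,2,3,4,6,8}
'b' @ 2: {}  — no active states
rest 'adbba' ignored (set empty)
after full input: {}  (accept=5 not in)

Answer: REJECT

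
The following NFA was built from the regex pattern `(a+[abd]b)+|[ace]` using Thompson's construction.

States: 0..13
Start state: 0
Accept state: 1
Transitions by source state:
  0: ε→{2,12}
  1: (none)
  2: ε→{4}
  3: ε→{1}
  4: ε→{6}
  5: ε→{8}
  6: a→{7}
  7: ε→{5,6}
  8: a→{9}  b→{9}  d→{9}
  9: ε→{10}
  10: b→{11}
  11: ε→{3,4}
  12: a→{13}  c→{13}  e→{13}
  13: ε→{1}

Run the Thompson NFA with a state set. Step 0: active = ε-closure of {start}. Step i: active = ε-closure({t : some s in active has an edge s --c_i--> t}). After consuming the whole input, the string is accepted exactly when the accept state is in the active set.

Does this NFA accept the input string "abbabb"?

initial (ε-close {0}): {0,2,4,6,12}
'a' @ 1: {1,5,6,7,8,13}  [accepting]
'b' @ 2: {9,10}
'b' @ 3: {1,3,4,6,11}  [accepting]
'a' @ 4: {5,6,7,8}
'b' @ 5: {9,10}
'b' @ 6: {1,3,4,6,11}  [accepting]
end set {1,3,4,6,11} — state 1 in

Answer: ACCEPT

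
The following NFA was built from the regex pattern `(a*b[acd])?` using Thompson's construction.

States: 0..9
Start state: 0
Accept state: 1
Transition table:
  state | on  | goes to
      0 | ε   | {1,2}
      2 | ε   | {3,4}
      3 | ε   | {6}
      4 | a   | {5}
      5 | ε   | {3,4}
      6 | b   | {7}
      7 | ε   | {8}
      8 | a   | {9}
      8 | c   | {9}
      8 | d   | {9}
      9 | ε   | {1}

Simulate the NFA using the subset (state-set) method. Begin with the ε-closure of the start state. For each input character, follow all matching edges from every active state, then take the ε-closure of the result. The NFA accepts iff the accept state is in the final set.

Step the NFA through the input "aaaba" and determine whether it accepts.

initial (ε-close {0}): {0,1,2,3,4,6}
'a' @ 1: {3,4,5,6}
'a' @ 2: {3,4,5,6}
'a' @ 3: {3,4,5,6}
'b' @ 4: {7,8}
'a' @ 5: {1,9}  ✓accept
final: {1,9}; accept 1 in set

Answer: ACCEPT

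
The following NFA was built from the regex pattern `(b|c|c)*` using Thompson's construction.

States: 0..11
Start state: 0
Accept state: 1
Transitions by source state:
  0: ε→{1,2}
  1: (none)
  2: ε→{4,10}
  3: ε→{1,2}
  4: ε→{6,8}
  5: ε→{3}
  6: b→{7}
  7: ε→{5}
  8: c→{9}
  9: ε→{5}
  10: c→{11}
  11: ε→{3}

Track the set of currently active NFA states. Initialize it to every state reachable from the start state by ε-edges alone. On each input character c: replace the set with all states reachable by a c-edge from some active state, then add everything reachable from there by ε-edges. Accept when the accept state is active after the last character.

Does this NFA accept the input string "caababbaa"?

Answer: REJECT

Trace:
start: ε-closure({0}) = {0,1,2,4,6,8,10}
'c' @ 1: {1,2,3,4,5,6,8,9,10,11}  [accepting]
'a' @ 2: {}  — dead — no transitions
rest 'ababbaa' ignored (set empty)
end set {} — state 1 not in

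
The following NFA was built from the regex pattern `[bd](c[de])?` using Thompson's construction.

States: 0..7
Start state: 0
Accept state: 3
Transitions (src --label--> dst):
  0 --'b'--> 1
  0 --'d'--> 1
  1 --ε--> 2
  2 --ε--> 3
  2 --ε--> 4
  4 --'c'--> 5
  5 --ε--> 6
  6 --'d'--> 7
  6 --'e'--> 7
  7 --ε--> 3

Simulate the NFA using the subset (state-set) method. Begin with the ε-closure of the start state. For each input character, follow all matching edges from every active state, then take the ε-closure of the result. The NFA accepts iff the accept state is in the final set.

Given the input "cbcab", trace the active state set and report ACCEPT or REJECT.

S₀ = ε-closure({0}) = {0}
'c' @ 1: {}  — no active states
rest 'bcab' ignored (set empty)
end set {} — state 3 not in

Answer: REJECT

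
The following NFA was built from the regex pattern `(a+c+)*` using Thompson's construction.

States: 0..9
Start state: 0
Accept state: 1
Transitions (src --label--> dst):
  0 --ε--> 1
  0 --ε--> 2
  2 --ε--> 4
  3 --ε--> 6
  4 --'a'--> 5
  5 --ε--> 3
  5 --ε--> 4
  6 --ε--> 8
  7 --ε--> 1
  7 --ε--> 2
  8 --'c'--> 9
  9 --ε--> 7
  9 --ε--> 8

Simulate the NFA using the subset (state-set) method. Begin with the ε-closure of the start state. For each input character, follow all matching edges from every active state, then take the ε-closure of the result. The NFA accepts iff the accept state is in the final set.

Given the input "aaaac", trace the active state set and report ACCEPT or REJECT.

Answer: ACCEPT

Derivation:
initial (ε-close {0}): {0,1,2,4}
'a' @ 1: {3,4,5,6,8}
'a' @ 2: {3,4,5,6,8}
'a' @ 3: {3,4,5,6,8}
'a' @ 4: {3,4,5,6,8}
'c' @ 5: {1,2,4,7,8,9}  ✓accept
final: {1,2,4,7,8,9}; accept 1 in set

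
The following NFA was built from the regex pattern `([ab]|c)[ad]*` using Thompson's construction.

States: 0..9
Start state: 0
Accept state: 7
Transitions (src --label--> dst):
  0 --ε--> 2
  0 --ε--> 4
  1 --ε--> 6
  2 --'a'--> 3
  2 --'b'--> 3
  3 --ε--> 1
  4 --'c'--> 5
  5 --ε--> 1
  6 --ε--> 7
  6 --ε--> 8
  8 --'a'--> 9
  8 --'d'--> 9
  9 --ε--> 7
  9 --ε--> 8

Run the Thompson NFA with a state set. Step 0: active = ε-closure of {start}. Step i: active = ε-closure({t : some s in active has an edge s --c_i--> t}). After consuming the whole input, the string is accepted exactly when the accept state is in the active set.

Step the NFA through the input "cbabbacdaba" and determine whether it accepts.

Answer: REJECT

Trace:
initial (ε-close {0}): {0,2,4}
'c' @ 1: {1,5,6,7,8}  (accept∈set)
'b' @ 2: {}  — state set empty
rest 'abbacdaba' ignored (set empty)
final: {}; accept 7 not in set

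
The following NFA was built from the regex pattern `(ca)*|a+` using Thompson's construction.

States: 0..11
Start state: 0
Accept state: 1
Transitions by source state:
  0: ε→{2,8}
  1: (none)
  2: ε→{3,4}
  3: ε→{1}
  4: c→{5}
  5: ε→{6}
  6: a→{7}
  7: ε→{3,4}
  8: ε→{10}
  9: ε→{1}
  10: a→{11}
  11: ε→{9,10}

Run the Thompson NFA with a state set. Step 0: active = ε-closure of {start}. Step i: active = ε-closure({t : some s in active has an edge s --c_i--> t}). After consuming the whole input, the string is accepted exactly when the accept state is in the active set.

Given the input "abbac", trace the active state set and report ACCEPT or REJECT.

Answer: REJECT

Derivation:
S₀ = ε-closure({0}) = {0,1,2,3,4,8,10}
'a' @ 1: {1,9,10,11}  ✓accept
'b' @ 2: {}  — dead — no transitions
rest 'bac' ignored (set empty)
after full input: {}  (accept=1 not in)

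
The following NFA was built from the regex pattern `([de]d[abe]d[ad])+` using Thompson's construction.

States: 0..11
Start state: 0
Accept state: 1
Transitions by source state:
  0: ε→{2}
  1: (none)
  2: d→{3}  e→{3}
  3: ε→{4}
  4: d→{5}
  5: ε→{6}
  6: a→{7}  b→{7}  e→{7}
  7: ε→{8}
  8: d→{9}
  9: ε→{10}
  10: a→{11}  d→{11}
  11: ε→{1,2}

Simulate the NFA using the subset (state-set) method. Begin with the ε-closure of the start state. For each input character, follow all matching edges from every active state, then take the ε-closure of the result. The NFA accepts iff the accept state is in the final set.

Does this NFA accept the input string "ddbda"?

initial (ε-close {0}): {0,2}
'd' @ 1: {3,4}
'd' @ 2: {5,6}
'b' @ 3: {7,8}
'd' @ 4: {9,10}
'a' @ 5: {1,2,11}  [accepting]
end set {1,2,11} — state 1 in

Answer: ACCEPT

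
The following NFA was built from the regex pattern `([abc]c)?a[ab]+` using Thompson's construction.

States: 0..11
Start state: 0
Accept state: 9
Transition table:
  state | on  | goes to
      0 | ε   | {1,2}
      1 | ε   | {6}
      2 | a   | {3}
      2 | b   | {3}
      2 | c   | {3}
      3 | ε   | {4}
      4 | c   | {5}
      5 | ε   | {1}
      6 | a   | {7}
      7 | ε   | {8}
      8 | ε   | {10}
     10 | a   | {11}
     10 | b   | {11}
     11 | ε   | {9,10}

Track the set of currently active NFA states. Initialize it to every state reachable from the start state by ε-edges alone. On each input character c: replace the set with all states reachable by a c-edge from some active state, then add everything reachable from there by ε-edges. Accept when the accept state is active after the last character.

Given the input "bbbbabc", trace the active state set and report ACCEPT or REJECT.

Answer: REJECT

Steps:
S₀ = ε-closure({0}) = {0,1,2,6}
'b' @ 1: {3,4}
'b' @ 2: {}  — no active states
rest 'bbabc' ignored (set empty)
end set {} — state 9 not in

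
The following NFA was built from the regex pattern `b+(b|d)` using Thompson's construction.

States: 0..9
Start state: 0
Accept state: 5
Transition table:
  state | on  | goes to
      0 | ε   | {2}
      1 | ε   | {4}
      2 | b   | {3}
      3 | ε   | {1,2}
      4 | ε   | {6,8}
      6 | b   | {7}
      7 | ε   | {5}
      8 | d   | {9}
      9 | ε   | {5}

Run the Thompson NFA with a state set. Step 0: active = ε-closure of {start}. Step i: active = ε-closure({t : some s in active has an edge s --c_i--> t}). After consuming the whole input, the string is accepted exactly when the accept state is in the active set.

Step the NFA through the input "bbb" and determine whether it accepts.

Answer: ACCEPT

Steps:
initial (ε-close {0}): {0,2}
'b' @ 1: {1,2,3,4,6,8}
'b' @ 2: {1,2,3,4,5,6,7,8}  (accept∈set)
'b' @ 3: {1,2,3,4,5,6,7,8}  (accept∈set)
after full input: {1,2,3,4,5,6,7,8}  (accept=5 in)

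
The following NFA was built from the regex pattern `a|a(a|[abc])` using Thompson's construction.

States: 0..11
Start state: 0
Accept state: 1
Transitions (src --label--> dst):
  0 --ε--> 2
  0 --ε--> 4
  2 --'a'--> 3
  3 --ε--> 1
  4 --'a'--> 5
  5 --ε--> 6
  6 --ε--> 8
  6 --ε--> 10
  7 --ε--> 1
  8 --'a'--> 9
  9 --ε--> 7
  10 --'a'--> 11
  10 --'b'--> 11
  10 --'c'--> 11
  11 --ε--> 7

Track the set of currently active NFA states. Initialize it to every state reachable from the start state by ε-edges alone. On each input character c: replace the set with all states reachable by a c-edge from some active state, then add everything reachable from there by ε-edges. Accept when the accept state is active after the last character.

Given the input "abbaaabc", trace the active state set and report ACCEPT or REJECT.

Answer: REJECT

Derivation:
initial (ε-close {0}): {0,2,4}
'a' @ 1: {1,3,5,6,8,10}  ✓accept
'b' @ 2: {1,7,11}  ✓accept
'b' @ 3: {}  — dead — no transitions
rest 'aaabc' ignored (set empty)
final: {}; accept 1 not in set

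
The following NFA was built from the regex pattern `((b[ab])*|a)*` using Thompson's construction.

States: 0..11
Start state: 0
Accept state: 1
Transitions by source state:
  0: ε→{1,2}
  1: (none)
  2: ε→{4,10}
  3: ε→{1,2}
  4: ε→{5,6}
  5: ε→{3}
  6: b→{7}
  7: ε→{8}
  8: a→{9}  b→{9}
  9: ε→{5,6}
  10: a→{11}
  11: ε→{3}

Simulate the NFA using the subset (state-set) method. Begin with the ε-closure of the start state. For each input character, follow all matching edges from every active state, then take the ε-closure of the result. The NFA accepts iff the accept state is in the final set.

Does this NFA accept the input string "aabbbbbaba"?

Answer: ACCEPT

Steps:
initial (ε-close {0}): {0,1,2,3,4,5,6,10}
'a' @ 1: {1,2,3,4,5,6,10,11}  [accepting]
'a' @ 2: {1,2,3,4,5,6,10,11}  [accepting]
'b' @ 3: {7,8}
'b' @ 4: {1,2,3,4,5,6,9,10}  [accepting]
'b' @ 5: {7,8}
'b' @ 6: {1,2,3,4,5,6,9,10}  [accepting]
'b' @ 7: {7,8}
'a' @ 8: {1,2,3,4,5,6,9,10}  [accepting]
'b' @ 9: {7,8}
'a' @ 10: {1,2,3,4,5,6,9,10}  [accepting]
after full input: {1,2,3,4,5,6,9,10}  (accept=1 in)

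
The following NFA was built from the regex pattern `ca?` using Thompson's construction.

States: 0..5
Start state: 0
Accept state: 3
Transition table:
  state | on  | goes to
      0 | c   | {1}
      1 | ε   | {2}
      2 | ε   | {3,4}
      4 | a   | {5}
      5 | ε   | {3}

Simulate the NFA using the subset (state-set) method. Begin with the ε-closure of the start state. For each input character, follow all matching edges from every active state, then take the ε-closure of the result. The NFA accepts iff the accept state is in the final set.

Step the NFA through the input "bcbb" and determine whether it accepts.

Answer: REJECT

Derivation:
S₀ = ε-closure({0}) = {0}
'b' @ 1: {}  — dead — no transitions
rest 'cbb' ignored (set empty)
final: {}; accept 3 not in set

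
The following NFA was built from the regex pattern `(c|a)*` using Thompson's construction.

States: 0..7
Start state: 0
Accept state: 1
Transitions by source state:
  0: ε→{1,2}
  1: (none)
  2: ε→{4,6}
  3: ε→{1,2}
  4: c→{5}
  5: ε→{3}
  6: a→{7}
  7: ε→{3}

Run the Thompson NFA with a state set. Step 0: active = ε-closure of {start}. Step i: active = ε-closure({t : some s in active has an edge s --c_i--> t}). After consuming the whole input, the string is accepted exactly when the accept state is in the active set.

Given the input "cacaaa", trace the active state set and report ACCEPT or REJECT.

initial (ε-close {0}): {0,1,2,4,6}
'c' @ 1: {1,2,3,4,5,6}  ✓accept
'a' @ 2: {1,2,3,4,6,7}  ✓accept
'c' @ 3: {1,2,3,4,5,6}  ✓accept
'a' @ 4: {1,2,3,4,6,7}  ✓accept
'a' @ 5: {1,2,3,4,6,7}  ✓accept
'a' @ 6: {1,2,3,4,6,7}  ✓accept
after full input: {1,2,3,4,6,7}  (accept=1 in)

Answer: ACCEPT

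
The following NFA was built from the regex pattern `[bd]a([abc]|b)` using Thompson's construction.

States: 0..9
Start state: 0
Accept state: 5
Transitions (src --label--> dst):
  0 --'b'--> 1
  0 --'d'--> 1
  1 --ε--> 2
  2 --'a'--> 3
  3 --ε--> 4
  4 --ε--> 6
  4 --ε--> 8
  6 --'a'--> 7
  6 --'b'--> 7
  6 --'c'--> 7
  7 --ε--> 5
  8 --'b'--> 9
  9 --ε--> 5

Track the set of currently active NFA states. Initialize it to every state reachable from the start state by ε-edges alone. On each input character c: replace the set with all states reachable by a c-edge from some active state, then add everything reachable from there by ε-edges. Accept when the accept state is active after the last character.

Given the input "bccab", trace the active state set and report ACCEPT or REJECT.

initial (ε-close {0}): {0}
'b' @ 1: {1,2}
'c' @ 2: {}  — state set empty
rest 'cab' ignored (set empty)
end set {} — state 5 not in

Answer: REJECT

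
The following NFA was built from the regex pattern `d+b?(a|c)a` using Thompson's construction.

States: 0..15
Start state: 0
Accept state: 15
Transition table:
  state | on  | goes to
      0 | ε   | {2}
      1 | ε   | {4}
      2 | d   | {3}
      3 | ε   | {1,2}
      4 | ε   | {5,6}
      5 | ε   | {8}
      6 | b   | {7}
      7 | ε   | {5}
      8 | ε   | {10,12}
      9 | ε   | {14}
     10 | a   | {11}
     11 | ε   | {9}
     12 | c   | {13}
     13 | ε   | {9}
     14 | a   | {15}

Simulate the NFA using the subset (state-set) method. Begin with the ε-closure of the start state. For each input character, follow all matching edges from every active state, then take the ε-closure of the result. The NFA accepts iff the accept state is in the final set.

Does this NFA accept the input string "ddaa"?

Answer: ACCEPT

Derivation:
S₀ = ε-closure({0}) = {0,2}
'd' @ 1: {1,2,3,4,5,6,8,10,12}
'd' @ 2: {1,2,3,4,5,6,8,10,12}
'a' @ 3: {9,11,14}
'a' @ 4: {15}  [accepting]
end set {15} — state 15 in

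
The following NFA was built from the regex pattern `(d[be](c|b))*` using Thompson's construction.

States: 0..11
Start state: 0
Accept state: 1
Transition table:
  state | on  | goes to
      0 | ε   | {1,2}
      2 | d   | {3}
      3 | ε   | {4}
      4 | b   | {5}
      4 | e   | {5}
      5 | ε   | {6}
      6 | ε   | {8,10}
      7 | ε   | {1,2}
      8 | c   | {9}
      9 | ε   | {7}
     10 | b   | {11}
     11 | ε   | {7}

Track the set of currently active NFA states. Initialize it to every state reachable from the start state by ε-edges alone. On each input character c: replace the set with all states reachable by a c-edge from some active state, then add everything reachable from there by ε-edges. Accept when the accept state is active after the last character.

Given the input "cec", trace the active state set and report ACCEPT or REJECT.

S₀ = ε-closure({0}) = {0,1,2}
'c' @ 1: {}  — state set empty
rest 'ec' ignored (set empty)
final: {}; accept 1 not in set

Answer: REJECT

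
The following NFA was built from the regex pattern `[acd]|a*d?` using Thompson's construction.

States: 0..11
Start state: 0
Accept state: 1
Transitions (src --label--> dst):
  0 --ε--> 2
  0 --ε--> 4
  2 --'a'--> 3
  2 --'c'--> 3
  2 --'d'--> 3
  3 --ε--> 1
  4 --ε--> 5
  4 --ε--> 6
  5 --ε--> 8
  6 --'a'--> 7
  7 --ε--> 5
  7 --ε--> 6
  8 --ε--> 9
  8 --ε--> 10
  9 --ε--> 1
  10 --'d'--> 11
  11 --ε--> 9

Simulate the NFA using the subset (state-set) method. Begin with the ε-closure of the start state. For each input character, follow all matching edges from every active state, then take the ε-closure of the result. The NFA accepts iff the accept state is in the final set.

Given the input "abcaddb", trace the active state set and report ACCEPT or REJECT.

start: ε-closure({0}) = {0,1,2,4,5,6,8,9,10}
'a' @ 1: {1,3,5,6,7,8,9,10}  [accepting]
'b' @ 2: {}  — state set empty
rest 'caddb' ignored (set empty)
end set {} — state 1 not in

Answer: REJECT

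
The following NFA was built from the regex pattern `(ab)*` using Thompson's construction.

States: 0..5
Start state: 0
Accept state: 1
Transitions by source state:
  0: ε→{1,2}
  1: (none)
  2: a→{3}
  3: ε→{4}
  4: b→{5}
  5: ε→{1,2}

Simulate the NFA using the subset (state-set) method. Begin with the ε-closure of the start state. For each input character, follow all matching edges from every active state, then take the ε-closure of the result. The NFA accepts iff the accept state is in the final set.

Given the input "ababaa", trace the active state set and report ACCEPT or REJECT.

Answer: REJECT

Derivation:
S₀ = ε-closure({0}) = {0,1,2}
'a' @ 1: {3,4}
'b' @ 2: {1,2,5}  [accepting]
'a' @ 3: {3,4}
'b' @ 4: {1,2,5}  [accepting]
'a' @ 5: {3,4}
'a' @ 6: {}  — dead — no transitions
after full input: {}  (accept=1 not in)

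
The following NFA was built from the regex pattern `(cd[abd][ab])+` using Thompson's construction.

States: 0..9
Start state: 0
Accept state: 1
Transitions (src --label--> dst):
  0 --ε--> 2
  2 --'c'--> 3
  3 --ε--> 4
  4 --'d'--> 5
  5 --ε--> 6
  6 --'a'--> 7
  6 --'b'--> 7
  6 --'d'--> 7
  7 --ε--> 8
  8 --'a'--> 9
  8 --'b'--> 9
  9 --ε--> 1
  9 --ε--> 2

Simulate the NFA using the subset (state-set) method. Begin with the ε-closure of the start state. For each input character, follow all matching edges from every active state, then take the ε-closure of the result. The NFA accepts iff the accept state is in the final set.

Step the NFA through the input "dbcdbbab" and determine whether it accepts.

Answer: REJECT

Trace:
start: ε-closure({0}) = {0,2}
'd' @ 1: {}  — dead — no transitions
rest 'bcdbbab' ignored (set empty)
after full input: {}  (accept=1 not in)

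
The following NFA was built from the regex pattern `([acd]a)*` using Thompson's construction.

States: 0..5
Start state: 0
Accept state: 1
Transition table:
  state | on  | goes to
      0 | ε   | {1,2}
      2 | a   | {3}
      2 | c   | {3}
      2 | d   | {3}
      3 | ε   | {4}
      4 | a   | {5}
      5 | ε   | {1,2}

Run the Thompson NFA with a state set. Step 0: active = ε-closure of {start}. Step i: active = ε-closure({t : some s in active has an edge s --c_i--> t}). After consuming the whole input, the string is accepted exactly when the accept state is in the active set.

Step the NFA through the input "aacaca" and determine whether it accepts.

Answer: ACCEPT

Trace:
start: ε-closure({0}) = {0,1,2}
'a' @ 1: {3,4}
'a' @ 2: {1,2,5}  ✓accept
'c' @ 3: {3,4}
'a' @ 4: {1,2,5}  ✓accept
'c' @ 5: {3,4}
'a' @ 6: {1,2,5}  ✓accept
after full input: {1,2,5}  (accept=1 in)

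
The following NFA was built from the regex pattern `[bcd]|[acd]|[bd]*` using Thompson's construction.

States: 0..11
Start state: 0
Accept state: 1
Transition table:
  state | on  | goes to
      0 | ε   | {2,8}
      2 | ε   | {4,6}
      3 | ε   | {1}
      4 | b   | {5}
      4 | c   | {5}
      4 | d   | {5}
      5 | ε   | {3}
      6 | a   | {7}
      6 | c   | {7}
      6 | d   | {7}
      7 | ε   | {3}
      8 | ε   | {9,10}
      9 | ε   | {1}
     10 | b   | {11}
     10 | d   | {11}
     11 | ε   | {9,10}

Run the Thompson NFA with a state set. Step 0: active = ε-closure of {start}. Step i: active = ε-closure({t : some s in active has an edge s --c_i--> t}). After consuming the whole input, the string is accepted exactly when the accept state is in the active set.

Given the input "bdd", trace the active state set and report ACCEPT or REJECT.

Answer: ACCEPT

Derivation:
start: ε-closure({0}) = {0,1,2,4,6,8,9,10}
'b' @ 1: {1,3,5,9,10,11}  [accepting]
'd' @ 2: {1,9,10,11}  [accepting]
'd' @ 3: {1,9,10,11}  [accepting]
end set {1,9,10,11} — state 1 in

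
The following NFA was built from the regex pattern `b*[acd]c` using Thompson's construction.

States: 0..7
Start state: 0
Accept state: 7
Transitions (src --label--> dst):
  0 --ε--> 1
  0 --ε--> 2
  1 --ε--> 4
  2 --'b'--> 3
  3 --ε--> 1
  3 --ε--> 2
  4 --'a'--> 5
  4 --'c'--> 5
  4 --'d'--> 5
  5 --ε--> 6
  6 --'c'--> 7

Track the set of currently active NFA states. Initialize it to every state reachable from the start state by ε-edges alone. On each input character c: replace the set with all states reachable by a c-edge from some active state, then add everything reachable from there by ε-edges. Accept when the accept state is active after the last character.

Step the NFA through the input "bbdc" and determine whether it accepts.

Answer: ACCEPT

Trace:
start: ε-closure({0}) = {0,1,2,4}
'b' @ 1: {1,2,3,4}
'b' @ 2: {1,2,3,4}
'd' @ 3: {5,6}
'c' @ 4: {7}  [accepting]
end set {7} — state 7 in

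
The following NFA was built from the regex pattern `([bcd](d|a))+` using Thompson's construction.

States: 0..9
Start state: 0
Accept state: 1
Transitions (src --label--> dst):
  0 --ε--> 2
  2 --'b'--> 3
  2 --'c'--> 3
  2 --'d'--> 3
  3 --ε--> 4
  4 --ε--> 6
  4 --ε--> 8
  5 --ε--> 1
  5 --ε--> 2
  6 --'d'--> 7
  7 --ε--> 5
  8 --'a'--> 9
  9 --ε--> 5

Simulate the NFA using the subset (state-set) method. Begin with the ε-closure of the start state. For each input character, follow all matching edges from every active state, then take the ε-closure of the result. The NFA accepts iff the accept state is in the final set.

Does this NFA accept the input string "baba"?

initial (ε-close {0}): {0,2}
'b' @ 1: {3,4,6,8}
'a' @ 2: {1,2,5,9}  (accept∈set)
'b' @ 3: {3,4,6,8}
'a' @ 4: {1,2,5,9}  (accept∈set)
final: {1,2,5,9}; accept 1 in set

Answer: ACCEPT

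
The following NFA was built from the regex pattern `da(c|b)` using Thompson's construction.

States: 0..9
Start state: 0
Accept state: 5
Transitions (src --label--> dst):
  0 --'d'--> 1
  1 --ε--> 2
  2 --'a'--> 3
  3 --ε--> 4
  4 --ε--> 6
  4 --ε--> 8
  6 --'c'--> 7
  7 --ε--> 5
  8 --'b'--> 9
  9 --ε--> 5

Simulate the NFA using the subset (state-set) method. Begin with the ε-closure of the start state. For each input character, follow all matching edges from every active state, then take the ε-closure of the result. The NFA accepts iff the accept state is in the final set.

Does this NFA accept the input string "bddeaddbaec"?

start: ε-closure({0}) = {0}
'b' @ 1: {}  — dead — no transitions
rest 'ddeaddbaec' ignored (set empty)
after full input: {}  (accept=5 not in)

Answer: REJECT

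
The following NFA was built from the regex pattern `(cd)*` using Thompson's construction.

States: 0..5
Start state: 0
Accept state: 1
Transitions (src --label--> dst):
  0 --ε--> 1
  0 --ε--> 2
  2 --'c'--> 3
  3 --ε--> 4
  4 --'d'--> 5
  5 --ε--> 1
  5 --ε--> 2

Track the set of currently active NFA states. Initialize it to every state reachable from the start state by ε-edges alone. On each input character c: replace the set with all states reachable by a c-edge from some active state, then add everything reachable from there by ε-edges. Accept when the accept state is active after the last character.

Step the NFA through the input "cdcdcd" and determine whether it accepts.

S₀ = ε-closure({0}) = {0,1,2}
'c' @ 1: {3,4}
'd' @ 2: {1,2,5}  ✓accept
'c' @ 3: {3,4}
'd' @ 4: {1,2,5}  ✓accept
'c' @ 5: {3,4}
'd' @ 6: {1,2,5}  ✓accept
final: {1,2,5}; accept 1 in set

Answer: ACCEPT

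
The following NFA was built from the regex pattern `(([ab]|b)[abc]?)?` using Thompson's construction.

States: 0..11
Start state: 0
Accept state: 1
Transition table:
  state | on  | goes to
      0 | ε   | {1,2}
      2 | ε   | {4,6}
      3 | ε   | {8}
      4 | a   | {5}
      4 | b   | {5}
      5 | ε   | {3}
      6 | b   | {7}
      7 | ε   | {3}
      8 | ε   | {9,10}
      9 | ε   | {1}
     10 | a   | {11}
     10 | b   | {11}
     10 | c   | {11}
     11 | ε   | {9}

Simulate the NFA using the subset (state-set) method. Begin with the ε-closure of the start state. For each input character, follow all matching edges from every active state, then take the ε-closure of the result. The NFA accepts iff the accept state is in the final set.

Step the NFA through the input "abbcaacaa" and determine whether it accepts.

Answer: REJECT

Trace:
start: ε-closure({0}) = {0,1,2,4,6}
'a' @ 1: {1,3,5,8,9,10}  ✓accept
'b' @ 2: {1,9,11}  ✓accept
'b' @ 3: {}  — dead — no transitions
rest 'caacaa' ignored (set empty)
final: {}; accept 1 not in set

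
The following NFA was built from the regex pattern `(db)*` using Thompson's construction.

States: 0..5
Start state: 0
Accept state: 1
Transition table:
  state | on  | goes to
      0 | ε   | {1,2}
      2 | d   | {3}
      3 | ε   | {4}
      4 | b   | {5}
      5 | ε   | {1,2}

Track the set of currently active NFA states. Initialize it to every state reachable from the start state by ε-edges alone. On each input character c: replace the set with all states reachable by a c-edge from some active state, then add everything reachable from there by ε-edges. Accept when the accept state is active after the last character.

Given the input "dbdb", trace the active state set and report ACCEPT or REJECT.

start: ε-closure({0}) = {0,1,2}
'd' @ 1: {3,4}
'b' @ 2: {1,2,5}  [accepting]
'd' @ 3: {3,4}
'b' @ 4: {1,2,5}  [accepting]
final: {1,2,5}; accept 1 in set

Answer: ACCEPT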